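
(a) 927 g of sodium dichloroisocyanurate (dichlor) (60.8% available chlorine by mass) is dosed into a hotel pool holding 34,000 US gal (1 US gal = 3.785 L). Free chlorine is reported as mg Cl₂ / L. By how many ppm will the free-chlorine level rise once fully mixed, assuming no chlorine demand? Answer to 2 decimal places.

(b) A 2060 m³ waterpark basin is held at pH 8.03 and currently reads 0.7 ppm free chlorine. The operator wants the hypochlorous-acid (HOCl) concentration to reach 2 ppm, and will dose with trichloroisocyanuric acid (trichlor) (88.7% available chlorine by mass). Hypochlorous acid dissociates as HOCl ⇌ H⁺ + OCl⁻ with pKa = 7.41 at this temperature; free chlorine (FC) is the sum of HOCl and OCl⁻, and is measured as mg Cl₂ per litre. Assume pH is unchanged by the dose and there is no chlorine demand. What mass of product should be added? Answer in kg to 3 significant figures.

(a) 4.38 ppm; (b) 22.4 kg

(a) Volume: 34,000 US gal × 3.785 L/gal = 128,690 L.
(a) Available chlorine delivered: 927 g × 0.608 = 563.6 g as Cl₂.
(a) Concentration rise: 563.6 g / 128,690 L = 4.38 mg/L = 4.38 ppm.

(b) Volume: 2060 m³ = 2,060,000 L.
(b) [OCl⁻]/[HOCl] = 10^(pH − pKa) = 10^(8.03 − 7.41) = 4.169; fraction as HOCl = 1/(1 + 4.169) = 0.1935.
(b) Free chlorine required for 2 ppm HOCl: 2 / 0.1935 = 10.34 ppm.
(b) FC to add: 10.34 − 0.7 = 9.637 mg/L as Cl₂.
(b) Cl₂ equivalent: 9.637 mg/L × 2,060,000 L = 19,850 g.
(b) Product at 88.7% available Cl: 19,850 / 0.887 = 22,380 g.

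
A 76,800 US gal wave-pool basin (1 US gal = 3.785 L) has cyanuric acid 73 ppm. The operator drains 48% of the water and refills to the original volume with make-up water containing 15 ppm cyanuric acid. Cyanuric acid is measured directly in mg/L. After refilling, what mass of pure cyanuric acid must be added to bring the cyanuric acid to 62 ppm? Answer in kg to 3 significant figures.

4.90 kg

Volume: 76,800 US gal × 3.785 L/gal = 290,688 L.
After draining 48% and refilling: 73 × 0.52 + 15 × 0.48 = 45.16 ppm.
Deficit to target: 62 − 45.16 = 16.84 mg/L.
Mass: 16.84 mg/L × 290,688 L = 4895 g cyanuric acid.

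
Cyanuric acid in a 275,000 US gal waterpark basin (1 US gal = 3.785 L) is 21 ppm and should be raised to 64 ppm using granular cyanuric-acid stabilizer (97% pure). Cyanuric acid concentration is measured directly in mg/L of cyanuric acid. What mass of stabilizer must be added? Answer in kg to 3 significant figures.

46.1 kg

Volume: 275,000 US gal × 3.785 L/gal = 1,040,875 L.
CYA to add: (64 − 21) = 43 mg/L × 1,040,875 L = 44,760 g cyanuric acid.
At 97% purity: 44,760 / 0.97 = 46,140 g product.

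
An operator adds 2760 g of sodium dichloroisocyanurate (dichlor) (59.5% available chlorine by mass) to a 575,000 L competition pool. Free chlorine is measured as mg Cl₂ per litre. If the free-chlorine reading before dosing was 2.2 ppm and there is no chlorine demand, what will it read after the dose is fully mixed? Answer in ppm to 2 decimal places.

5.06 ppm

Available chlorine delivered: 2760 g × 0.595 = 1642 g as Cl₂.
Concentration rise: 1642 g / 575,000 L = 2.856 mg/L = 2.86 ppm.
Final FC: 2.2 + 2.86 = 5.06 ppm.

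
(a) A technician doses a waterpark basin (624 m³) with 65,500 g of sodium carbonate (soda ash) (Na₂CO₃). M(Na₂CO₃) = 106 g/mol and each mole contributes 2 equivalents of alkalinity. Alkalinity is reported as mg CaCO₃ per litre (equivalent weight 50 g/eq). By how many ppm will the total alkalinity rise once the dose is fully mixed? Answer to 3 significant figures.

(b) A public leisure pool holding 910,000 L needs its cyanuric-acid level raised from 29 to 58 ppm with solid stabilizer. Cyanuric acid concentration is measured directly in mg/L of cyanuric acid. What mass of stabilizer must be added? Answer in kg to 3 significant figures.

(a) 99.0 ppm; (b) 26.4 kg

(a) Volume: 624 m³ = 624,000 L.
(a) Moles of Na₂CO₃: 65,500 g ÷ 106 g/mol = 617.9 mol → 1236 eq of alkalinity.
(a) As CaCO₃: 1236 eq × 50 g/eq = 61,790 g.
(a) Rise: 61,790 g / 624,000 L × 1000 = 99.03 mg/L.

(b) CYA to add: (58 − 29) = 29 mg/L × 910,000 L = 26,390 g cyanuric acid.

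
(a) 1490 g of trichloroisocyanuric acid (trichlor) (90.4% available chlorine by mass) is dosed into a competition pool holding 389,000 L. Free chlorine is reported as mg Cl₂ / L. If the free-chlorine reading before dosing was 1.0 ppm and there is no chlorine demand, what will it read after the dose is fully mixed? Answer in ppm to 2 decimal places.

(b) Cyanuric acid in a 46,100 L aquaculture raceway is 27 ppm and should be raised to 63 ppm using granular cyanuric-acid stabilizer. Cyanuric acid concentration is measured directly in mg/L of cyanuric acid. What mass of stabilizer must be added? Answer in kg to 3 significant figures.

(a) Available chlorine delivered: 1490 g × 0.904 = 1347 g as Cl₂.
(a) Concentration rise: 1347 g / 389,000 L = 3.463 mg/L = 3.46 ppm.
(a) Final FC: 1.0 + 3.46 = 4.46 ppm.

(b) CYA to add: (63 − 27) = 36 mg/L × 46,100 L = 1660 g cyanuric acid.

(a) 4.46 ppm; (b) 1.66 kg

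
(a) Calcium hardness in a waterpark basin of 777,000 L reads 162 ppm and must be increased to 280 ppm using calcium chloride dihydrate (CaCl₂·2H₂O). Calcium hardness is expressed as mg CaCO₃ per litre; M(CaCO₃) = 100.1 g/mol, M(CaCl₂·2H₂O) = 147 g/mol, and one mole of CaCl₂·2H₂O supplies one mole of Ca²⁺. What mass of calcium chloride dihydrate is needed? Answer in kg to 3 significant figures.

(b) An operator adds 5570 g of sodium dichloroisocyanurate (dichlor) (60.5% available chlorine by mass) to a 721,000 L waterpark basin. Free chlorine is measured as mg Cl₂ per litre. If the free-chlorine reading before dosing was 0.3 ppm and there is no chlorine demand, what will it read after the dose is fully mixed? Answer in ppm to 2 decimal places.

(a) 135 kg; (b) 4.97 ppm

(a) Hardness to add: (280 − 162) = 118 mg/L as CaCO₃ × 777,000 L = 91,690 g as CaCO₃.
(a) Moles of Ca²⁺ (1 mol Ca²⁺ ≡ 1 mol CaCO₃): 91,690 / 100.1 g/mol = 915.9 mol.
(a) Mass of CaCl₂·2H₂O: 915.9 × 147 = 134,600 g.

(b) Available chlorine delivered: 5570 g × 0.605 = 3370 g as Cl₂.
(b) Concentration rise: 3370 g / 721,000 L = 4.674 mg/L = 4.67 ppm.
(b) Final FC: 0.3 + 4.67 = 4.97 ppm.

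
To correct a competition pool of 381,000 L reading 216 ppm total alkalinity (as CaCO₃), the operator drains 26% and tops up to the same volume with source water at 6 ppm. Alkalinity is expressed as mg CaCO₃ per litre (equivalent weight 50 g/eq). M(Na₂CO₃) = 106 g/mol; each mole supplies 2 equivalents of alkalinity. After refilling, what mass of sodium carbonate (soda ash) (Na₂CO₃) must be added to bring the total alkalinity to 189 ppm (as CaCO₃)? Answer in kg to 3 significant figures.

11.1 kg

After draining 26% and refilling: 216 × 0.74 + 6 × 0.26 = 161.4 ppm.
Deficit to target: 189 − 161.4 = 27.6 mg/L.
As CaCO₃: 27.6 mg/L × 381,000 L = 10,520 g; ÷ 50 g/eq ÷ 2 = 105.2 mol Na₂CO₃.
Mass: 105.2 × 106 = 11,150 g.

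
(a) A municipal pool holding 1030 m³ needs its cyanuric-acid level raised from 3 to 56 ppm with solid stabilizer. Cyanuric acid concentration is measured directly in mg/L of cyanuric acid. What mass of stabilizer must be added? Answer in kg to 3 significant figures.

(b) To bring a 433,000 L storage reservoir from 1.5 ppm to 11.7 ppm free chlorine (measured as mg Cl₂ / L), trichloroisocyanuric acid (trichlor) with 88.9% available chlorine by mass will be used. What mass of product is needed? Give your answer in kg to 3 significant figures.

(a) 54.6 kg; (b) 4.97 kg

(a) Volume: 1030 m³ = 1,030,000 L.
(a) CYA to add: (56 − 3) = 53 mg/L × 1,030,000 L = 54,590 g cyanuric acid.

(b) Chlorine deficit: 11.7 − 1.5 = 10.2 ppm = 10.2 mg/L as Cl₂.
(b) Cl₂ equivalent needed: 10.2 mg/L × 433,000 L = 4,417,000 mg = 4417 g.
(b) Product at 88.9% available chlorine: 4417 / 0.889 = 4968 g.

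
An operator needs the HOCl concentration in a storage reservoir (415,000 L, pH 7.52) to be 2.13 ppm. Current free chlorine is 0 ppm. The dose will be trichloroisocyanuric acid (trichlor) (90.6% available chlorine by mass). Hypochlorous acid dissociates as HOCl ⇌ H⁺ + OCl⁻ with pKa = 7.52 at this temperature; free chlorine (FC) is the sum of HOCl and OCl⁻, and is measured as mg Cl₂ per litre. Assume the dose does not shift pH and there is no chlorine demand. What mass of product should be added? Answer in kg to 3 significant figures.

[OCl⁻]/[HOCl] = 10^(pH − pKa) = 10^(7.52 − 7.52) = 1; fraction as HOCl = 1/(1 + 1) = 0.5.
Free chlorine required for 2.13 ppm HOCl: 2.13 / 0.5 = 4.26 ppm.
FC to add: 4.26 − 0 = 4.26 mg/L as Cl₂.
Cl₂ equivalent: 4.26 mg/L × 415,000 L = 1768 g.
Product at 90.6% available Cl: 1768 / 0.906 = 1951 g.

1.95 kg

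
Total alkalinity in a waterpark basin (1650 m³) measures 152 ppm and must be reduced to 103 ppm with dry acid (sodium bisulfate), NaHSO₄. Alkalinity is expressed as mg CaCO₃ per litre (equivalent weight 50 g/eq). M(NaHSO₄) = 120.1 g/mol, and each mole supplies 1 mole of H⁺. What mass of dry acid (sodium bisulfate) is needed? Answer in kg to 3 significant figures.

194 kg

Volume: 1650 m³ = 1,650,000 L.
Alkalinity to neutralize: (152 − 103) = 49 mg/L as CaCO₃ × 1,650,000 L = 80,850 g as CaCO₃.
Equivalents of H⁺ required: 80,850 ÷ 50 g/eq = 1617 eq = 1617 mol NaHSO₄.
Mass of NaHSO₄: 1617 × 120.1 = 194,200 g.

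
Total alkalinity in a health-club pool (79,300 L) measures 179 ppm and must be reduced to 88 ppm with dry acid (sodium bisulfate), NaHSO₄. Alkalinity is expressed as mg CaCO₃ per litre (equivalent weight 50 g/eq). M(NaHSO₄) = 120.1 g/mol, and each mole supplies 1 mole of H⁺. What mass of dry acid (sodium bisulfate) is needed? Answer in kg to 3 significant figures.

Alkalinity to neutralize: (179 − 88) = 91 mg/L as CaCO₃ × 79,300 L = 7216 g as CaCO₃.
Equivalents of H⁺ required: 7216 ÷ 50 g/eq = 144.3 eq = 144.3 mol NaHSO₄.
Mass of NaHSO₄: 144.3 × 120.1 = 17,330 g.

17.3 kg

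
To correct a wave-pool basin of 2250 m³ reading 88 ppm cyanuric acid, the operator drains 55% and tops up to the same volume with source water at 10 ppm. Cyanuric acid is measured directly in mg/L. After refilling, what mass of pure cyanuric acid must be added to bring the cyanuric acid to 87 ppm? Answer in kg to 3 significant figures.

94.3 kg

Volume: 2250 m³ = 2,250,000 L.
After draining 55% and refilling: 88 × 0.45 + 10 × 0.55 = 45.1 ppm.
Deficit to target: 87 − 45.1 = 41.9 mg/L.
Mass: 41.9 mg/L × 2,250,000 L = 94,280 g cyanuric acid.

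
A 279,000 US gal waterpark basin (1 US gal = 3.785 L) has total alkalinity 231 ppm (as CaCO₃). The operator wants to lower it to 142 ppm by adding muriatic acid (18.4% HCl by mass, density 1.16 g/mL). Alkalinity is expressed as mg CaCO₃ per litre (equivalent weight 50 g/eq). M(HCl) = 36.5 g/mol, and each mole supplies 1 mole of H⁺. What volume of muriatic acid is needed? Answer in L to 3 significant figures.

321 L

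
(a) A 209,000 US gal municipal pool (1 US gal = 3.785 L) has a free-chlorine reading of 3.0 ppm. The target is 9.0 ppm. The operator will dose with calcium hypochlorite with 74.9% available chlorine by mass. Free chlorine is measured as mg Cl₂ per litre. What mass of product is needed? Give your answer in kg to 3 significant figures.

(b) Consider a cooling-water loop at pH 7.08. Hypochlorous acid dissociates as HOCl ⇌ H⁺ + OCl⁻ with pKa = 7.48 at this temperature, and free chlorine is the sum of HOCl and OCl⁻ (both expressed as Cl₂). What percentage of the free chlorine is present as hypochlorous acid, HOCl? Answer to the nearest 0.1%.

(a) 6.34 kg; (b) 71.5%

(a) Volume: 209,000 US gal × 3.785 L/gal = 791,065 L.
(a) Chlorine deficit: 9.0 − 3.0 = 6 ppm = 6 mg/L as Cl₂.
(a) Cl₂ equivalent needed: 6 mg/L × 791,065 L = 4,746,000 mg = 4746 g.
(a) Product at 74.9% available chlorine: 4746 / 0.749 = 6337 g.

(b) [OCl⁻]/[HOCl] = 10^(pH − pKa) = 10^(7.08 − 7.48) = 10^-0.40 = 0.3981.
(b) Fraction as HOCl = 1 / (1 + 0.3981) = 0.7153.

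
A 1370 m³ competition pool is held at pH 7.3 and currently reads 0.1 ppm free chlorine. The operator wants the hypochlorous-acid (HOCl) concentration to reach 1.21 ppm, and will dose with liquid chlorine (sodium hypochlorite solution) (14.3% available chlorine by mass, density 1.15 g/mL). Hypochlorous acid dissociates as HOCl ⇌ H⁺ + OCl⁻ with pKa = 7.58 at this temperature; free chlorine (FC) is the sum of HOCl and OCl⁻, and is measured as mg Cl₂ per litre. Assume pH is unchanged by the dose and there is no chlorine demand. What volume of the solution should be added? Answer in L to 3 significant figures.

14.5 L

Volume: 1370 m³ = 1,370,000 L.
[OCl⁻]/[HOCl] = 10^(pH − pKa) = 10^(7.3 − 7.58) = 0.5248; fraction as HOCl = 1/(1 + 0.5248) = 0.6558.
Free chlorine required for 1.21 ppm HOCl: 1.21 / 0.6558 = 1.845 ppm.
FC to add: 1.845 − 0.1 = 1.745 mg/L as Cl₂.
Cl₂ equivalent: 1.745 mg/L × 1,370,000 L = 2391 g.
Product at 14.3% available Cl: 2391 / 0.143 = 16,720 g.
Volume: 16,720 g ÷ 1.15 g/mL = 14,540 mL.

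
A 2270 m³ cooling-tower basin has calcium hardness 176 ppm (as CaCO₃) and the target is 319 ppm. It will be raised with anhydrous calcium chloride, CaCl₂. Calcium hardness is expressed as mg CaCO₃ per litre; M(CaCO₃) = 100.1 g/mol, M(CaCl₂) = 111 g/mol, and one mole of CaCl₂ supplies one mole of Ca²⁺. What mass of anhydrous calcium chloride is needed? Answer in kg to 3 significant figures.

Volume: 2270 m³ = 2,270,000 L.
Hardness to add: (319 − 176) = 143 mg/L as CaCO₃ × 2,270,000 L = 324,600 g as CaCO₃.
Moles of Ca²⁺ (1 mol Ca²⁺ ≡ 1 mol CaCO₃): 324,600 / 100.1 g/mol = 3243 mol.
Mass of CaCl₂: 3243 × 111 = 360,000 g.

360 kg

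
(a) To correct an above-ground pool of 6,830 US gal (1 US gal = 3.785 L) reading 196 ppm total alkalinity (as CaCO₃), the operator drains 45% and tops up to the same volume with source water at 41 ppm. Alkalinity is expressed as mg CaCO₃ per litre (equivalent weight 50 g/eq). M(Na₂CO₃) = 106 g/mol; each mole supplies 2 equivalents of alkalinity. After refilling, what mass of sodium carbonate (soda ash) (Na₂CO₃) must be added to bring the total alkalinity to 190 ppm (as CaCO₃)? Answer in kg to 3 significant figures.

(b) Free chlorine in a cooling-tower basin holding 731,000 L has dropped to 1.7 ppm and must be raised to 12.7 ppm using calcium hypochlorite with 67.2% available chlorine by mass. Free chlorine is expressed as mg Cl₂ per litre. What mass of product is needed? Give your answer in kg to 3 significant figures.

(a) Volume: 6,830 US gal × 3.785 L/gal = 25,852 L.
(a) After draining 45% and refilling: 196 × 0.55 + 41 × 0.45 = 126.25 ppm.
(a) Deficit to target: 190 − 126.25 = 63.75 mg/L.
(a) As CaCO₃: 63.75 mg/L × 25,852 L = 1648 g; ÷ 50 g/eq ÷ 2 = 16.48 mol Na₂CO₃.
(a) Mass: 16.48 × 106 = 1747 g.

(b) Chlorine deficit: 12.7 − 1.7 = 11 ppm = 11 mg/L as Cl₂.
(b) Cl₂ equivalent needed: 11 mg/L × 731,000 L = 8,041,000 mg = 8041 g.
(b) Product at 67.2% available chlorine: 8041 / 0.672 = 11,970 g.

(a) 1.75 kg; (b) 12.0 kg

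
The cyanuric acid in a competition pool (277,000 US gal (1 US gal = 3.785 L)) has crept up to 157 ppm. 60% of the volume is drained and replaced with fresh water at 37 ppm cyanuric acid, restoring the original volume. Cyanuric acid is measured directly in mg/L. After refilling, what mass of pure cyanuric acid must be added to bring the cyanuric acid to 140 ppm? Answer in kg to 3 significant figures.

57.7 kg

Volume: 277,000 US gal × 3.785 L/gal = 1,048,445 L.
After draining 60% and refilling: 157 × 0.40 + 37 × 0.60 = 85 ppm.
Deficit to target: 140 − 85 = 55 mg/L.
Mass: 55 mg/L × 1,048,445 L = 57,660 g cyanuric acid.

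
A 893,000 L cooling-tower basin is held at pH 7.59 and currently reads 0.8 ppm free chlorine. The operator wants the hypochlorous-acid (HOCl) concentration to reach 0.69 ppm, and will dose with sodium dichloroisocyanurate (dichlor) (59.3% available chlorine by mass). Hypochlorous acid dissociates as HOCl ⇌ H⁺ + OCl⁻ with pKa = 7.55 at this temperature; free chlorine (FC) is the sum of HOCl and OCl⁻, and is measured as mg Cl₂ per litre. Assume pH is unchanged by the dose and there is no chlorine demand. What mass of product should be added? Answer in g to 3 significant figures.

[OCl⁻]/[HOCl] = 10^(pH − pKa) = 10^(7.59 − 7.55) = 1.096; fraction as HOCl = 1/(1 + 1.096) = 0.477.
Free chlorine required for 0.69 ppm HOCl: 0.69 / 0.477 = 1.447 ppm.
FC to add: 1.447 − 0.8 = 0.6466 mg/L as Cl₂.
Cl₂ equivalent: 0.6466 mg/L × 893,000 L = 577.4 g.
Product at 59.3% available Cl: 577.4 / 0.593 = 973.7 g.

974 g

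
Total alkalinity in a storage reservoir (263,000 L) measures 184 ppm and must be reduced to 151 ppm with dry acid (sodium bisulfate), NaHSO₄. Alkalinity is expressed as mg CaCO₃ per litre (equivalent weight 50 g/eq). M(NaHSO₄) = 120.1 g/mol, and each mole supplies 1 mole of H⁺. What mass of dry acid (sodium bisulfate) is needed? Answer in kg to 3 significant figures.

Alkalinity to neutralize: (184 − 151) = 33 mg/L as CaCO₃ × 263,000 L = 8679 g as CaCO₃.
Equivalents of H⁺ required: 8679 ÷ 50 g/eq = 173.6 eq = 173.6 mol NaHSO₄.
Mass of NaHSO₄: 173.6 × 120.1 = 20,850 g.

20.8 kg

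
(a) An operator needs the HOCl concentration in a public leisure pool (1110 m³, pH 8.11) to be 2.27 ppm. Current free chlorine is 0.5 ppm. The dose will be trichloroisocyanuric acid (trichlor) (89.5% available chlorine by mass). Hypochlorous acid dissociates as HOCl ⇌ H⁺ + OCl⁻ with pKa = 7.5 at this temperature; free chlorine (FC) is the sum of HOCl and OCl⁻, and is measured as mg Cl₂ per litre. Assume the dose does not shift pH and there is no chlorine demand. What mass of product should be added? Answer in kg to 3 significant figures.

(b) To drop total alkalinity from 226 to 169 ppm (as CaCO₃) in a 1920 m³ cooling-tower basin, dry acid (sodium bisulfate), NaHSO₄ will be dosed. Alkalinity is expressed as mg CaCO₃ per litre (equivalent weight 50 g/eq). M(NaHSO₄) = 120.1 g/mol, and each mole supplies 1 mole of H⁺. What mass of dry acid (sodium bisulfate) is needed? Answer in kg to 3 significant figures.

(a) 13.7 kg; (b) 263 kg

(a) Volume: 1110 m³ = 1,110,000 L.
(a) [OCl⁻]/[HOCl] = 10^(pH − pKa) = 10^(8.11 − 7.5) = 4.074; fraction as HOCl = 1/(1 + 4.074) = 0.1971.
(a) Free chlorine required for 2.27 ppm HOCl: 2.27 / 0.1971 = 11.52 ppm.
(a) FC to add: 11.52 − 0.5 = 11.02 mg/L as Cl₂.
(a) Cl₂ equivalent: 11.02 mg/L × 1,110,000 L = 12,230 g.
(a) Product at 89.5% available Cl: 12,230 / 0.895 = 13,660 g.

(b) Volume: 1920 m³ = 1,920,000 L.
(b) Alkalinity to neutralize: (226 − 169) = 57 mg/L as CaCO₃ × 1,920,000 L = 109,400 g as CaCO₃.
(b) Equivalents of H⁺ required: 109,400 ÷ 50 g/eq = 2189 eq = 2189 mol NaHSO₄.
(b) Mass of NaHSO₄: 2189 × 120.1 = 262,900 g.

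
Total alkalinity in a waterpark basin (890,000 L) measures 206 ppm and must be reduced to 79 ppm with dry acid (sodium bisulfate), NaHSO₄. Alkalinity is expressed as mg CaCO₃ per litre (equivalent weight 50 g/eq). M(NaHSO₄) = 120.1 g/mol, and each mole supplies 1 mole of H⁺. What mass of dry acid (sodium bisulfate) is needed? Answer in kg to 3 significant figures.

Alkalinity to neutralize: (206 − 79) = 127 mg/L as CaCO₃ × 890,000 L = 113,000 g as CaCO₃.
Equivalents of H⁺ required: 113,000 ÷ 50 g/eq = 2261 eq = 2261 mol NaHSO₄.
Mass of NaHSO₄: 2261 × 120.1 = 271,500 g.

271 kg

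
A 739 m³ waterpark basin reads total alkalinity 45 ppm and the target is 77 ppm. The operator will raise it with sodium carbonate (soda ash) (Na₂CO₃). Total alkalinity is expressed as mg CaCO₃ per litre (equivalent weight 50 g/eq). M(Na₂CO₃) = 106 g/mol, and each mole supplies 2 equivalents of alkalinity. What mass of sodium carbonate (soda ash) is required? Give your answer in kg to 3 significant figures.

25.1 kg

Volume: 739 m³ = 739,000 L.
Alkalinity to add: (77 − 45) = 32 mg/L as CaCO₃ × 739,000 L = 23,650 g as CaCO₃.
Equivalents: 23,650 g ÷ 50 g/eq = 473 eq.
Each mole of Na₂CO₃ supplies 2 eq, so 473 / 2 = 236.5 mol.
Mass: 236.5 mol × 106 g/mol = 25,070 g.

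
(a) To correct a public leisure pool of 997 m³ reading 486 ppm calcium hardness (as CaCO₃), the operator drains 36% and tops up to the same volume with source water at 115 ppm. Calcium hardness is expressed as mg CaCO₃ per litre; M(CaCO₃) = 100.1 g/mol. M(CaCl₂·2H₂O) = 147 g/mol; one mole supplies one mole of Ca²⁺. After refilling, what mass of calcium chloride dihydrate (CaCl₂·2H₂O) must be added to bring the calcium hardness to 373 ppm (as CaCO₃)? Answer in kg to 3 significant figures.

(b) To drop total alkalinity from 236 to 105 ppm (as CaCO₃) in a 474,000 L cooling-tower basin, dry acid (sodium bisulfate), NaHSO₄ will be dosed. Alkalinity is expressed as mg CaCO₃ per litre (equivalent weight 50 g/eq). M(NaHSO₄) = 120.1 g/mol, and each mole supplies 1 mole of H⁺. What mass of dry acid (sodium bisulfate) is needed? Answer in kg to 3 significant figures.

(a) Volume: 997 m³ = 997,000 L.
(a) After draining 36% and refilling: 486 × 0.64 + 115 × 0.36 = 352.44 ppm.
(a) Deficit to target: 373 − 352.44 = 20.56 mg/L.
(a) As CaCO₃: 20.56 mg/L × 997,000 L = 20,500 g; ÷ 100.1 = 204.8 mol Ca²⁺.
(a) Mass: 204.8 × 147 = 30,100 g.

(b) Alkalinity to neutralize: (236 − 105) = 131 mg/L as CaCO₃ × 474,000 L = 62,090 g as CaCO₃.
(b) Equivalents of H⁺ required: 62,090 ÷ 50 g/eq = 1242 eq = 1242 mol NaHSO₄.
(b) Mass of NaHSO₄: 1242 × 120.1 = 149,100 g.

(a) 30.1 kg; (b) 149 kg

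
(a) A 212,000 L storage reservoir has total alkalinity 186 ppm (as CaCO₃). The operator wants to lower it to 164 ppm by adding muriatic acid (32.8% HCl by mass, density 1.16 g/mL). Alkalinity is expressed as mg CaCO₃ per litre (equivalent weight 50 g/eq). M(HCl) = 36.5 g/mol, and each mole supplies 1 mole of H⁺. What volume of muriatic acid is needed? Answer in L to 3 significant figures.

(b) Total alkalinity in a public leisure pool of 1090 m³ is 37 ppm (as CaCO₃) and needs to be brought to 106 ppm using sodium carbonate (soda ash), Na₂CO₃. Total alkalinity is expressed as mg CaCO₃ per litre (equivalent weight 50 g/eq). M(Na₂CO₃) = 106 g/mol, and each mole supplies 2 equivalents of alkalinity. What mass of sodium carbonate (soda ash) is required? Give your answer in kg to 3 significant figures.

(a) Alkalinity to neutralize: (186 − 164) = 22 mg/L as CaCO₃ × 212,000 L = 4664 g as CaCO₃.
(a) Equivalents of H⁺ required: 4664 ÷ 50 g/eq = 93.28 eq = 93.28 mol HCl.
(a) Mass of HCl: 93.28 × 36.5 = 3405 g.
(a) Mass of 32.8% solution: 3405 / 0.328 = 10,380 g.
(a) Volume: 10,380 g ÷ 1.16 g/mL = 8948 mL.

(b) Volume: 1090 m³ = 1,090,000 L.
(b) Alkalinity to add: (106 − 37) = 69 mg/L as CaCO₃ × 1,090,000 L = 75,210 g as CaCO₃.
(b) Equivalents: 75,210 g ÷ 50 g/eq = 1504 eq.
(b) Each mole of Na₂CO₃ supplies 2 eq, so 1504 / 2 = 752.1 mol.
(b) Mass: 752.1 mol × 106 g/mol = 79,720 g.

(a) 8.95 L; (b) 79.7 kg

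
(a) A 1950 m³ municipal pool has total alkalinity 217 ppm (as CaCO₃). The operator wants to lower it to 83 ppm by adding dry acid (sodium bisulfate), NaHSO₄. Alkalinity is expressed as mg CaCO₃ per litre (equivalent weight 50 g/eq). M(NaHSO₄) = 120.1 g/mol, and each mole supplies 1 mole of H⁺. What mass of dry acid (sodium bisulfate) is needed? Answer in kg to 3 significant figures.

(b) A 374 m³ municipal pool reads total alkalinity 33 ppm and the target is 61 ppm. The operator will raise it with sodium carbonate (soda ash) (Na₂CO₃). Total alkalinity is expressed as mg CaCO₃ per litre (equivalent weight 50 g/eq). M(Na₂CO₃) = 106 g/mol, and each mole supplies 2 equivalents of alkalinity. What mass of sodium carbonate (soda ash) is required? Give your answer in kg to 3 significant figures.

(a) 628 kg; (b) 11.1 kg

(a) Volume: 1950 m³ = 1,950,000 L.
(a) Alkalinity to neutralize: (217 − 83) = 134 mg/L as CaCO₃ × 1,950,000 L = 261,300 g as CaCO₃.
(a) Equivalents of H⁺ required: 261,300 ÷ 50 g/eq = 5226 eq = 5226 mol NaHSO₄.
(a) Mass of NaHSO₄: 5226 × 120.1 = 627,600 g.

(b) Volume: 374 m³ = 374,000 L.
(b) Alkalinity to add: (61 − 33) = 28 mg/L as CaCO₃ × 374,000 L = 10,470 g as CaCO₃.
(b) Equivalents: 10,470 g ÷ 50 g/eq = 209.4 eq.
(b) Each mole of Na₂CO₃ supplies 2 eq, so 209.4 / 2 = 104.7 mol.
(b) Mass: 104.7 mol × 106 g/mol = 11,100 g.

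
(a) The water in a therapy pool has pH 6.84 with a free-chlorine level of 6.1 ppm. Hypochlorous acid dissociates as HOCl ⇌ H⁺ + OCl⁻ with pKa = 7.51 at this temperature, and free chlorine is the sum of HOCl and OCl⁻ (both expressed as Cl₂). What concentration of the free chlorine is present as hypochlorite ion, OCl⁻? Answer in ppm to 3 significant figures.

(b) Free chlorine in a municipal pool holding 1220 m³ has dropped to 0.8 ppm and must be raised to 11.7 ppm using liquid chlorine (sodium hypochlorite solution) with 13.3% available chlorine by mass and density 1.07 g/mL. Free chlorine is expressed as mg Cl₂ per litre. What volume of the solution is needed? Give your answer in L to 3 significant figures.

(a) 1.07 ppm; (b) 93.4 L

(a) [OCl⁻]/[HOCl] = 10^(pH − pKa) = 10^(6.84 − 7.51) = 10^-0.67 = 0.2138.
(a) Fraction as HOCl = 1 / (1 + 0.2138) = 0.8239.
(a) OCl⁻ = (1 − 0.8239) × 6.1 ppm = 1.074 ppm.

(b) Volume: 1220 m³ = 1,220,000 L.
(b) Chlorine deficit: 11.7 − 0.8 = 10.9 ppm = 10.9 mg/L as Cl₂.
(b) Cl₂ equivalent needed: 10.9 mg/L × 1,220,000 L = 13,300,000 mg = 13,300 g.
(b) Product at 13.3% available chlorine: 13,300 / 0.133 = 99,980 g.
(b) Volume at density 1.07 g/mL: 99,980 g ÷ 1.07 g/mL = 93,440 mL.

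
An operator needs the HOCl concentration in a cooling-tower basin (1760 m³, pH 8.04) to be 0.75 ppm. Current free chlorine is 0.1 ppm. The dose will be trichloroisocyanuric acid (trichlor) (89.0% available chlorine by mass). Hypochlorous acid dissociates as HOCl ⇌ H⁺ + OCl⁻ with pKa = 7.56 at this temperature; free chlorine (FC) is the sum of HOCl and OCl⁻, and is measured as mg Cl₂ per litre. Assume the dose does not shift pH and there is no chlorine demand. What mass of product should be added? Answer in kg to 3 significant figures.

5.76 kg

Volume: 1760 m³ = 1,760,000 L.
[OCl⁻]/[HOCl] = 10^(pH − pKa) = 10^(8.04 − 7.56) = 3.02; fraction as HOCl = 1/(1 + 3.02) = 0.2488.
Free chlorine required for 0.75 ppm HOCl: 0.75 / 0.2488 = 3.015 ppm.
FC to add: 3.015 − 0.1 = 2.915 mg/L as Cl₂.
Cl₂ equivalent: 2.915 mg/L × 1,760,000 L = 5130 g.
Product at 89.0% available Cl: 5130 / 0.89 = 5764 g.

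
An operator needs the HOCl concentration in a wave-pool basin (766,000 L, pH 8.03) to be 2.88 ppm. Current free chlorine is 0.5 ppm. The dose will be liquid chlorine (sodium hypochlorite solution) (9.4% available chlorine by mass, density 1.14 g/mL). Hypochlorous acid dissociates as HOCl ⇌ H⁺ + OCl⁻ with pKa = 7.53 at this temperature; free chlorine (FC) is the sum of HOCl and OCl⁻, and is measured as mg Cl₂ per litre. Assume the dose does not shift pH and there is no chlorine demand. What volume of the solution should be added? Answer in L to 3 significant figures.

82.1 L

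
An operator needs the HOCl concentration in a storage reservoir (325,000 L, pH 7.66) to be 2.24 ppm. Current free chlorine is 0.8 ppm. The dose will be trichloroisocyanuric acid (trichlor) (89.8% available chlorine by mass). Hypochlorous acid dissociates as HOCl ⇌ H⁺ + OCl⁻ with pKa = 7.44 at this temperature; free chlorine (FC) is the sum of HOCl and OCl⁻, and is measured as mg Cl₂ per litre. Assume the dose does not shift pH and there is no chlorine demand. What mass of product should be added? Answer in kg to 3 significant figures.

[OCl⁻]/[HOCl] = 10^(pH − pKa) = 10^(7.66 − 7.44) = 1.66; fraction as HOCl = 1/(1 + 1.66) = 0.376.
Free chlorine required for 2.24 ppm HOCl: 2.24 / 0.376 = 5.957 ppm.
FC to add: 5.957 − 0.8 = 5.157 mg/L as Cl₂.
Cl₂ equivalent: 5.157 mg/L × 325,000 L = 1676 g.
Product at 89.8% available Cl: 1676 / 0.898 = 1867 g.

1.87 kg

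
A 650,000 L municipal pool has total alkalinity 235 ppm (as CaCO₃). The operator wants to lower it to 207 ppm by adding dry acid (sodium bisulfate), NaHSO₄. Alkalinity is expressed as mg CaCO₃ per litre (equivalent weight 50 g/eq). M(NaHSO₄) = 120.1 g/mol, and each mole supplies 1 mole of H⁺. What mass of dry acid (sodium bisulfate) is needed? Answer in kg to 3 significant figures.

43.7 kg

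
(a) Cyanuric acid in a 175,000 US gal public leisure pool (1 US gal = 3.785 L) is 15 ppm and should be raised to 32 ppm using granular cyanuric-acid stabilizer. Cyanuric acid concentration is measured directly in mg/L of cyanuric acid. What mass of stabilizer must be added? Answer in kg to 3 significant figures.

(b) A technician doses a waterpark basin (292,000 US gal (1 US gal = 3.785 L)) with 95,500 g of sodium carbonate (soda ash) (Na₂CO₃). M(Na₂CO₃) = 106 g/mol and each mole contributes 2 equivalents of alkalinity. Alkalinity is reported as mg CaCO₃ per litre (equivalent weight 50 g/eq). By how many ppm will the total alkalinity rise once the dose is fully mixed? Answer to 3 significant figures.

(a) 11.3 kg; (b) 81.5 ppm

(a) Volume: 175,000 US gal × 3.785 L/gal = 662,375 L.
(a) CYA to add: (32 − 15) = 17 mg/L × 662,375 L = 11,260 g cyanuric acid.

(b) Volume: 292,000 US gal × 3.785 L/gal = 1,105,220 L.
(b) Moles of Na₂CO₃: 95,500 g ÷ 106 g/mol = 900.9 mol → 1802 eq of alkalinity.
(b) As CaCO₃: 1802 eq × 50 g/eq = 90,090 g.
(b) Rise: 90,090 g / 1,105,220 L × 1000 = 81.52 mg/L.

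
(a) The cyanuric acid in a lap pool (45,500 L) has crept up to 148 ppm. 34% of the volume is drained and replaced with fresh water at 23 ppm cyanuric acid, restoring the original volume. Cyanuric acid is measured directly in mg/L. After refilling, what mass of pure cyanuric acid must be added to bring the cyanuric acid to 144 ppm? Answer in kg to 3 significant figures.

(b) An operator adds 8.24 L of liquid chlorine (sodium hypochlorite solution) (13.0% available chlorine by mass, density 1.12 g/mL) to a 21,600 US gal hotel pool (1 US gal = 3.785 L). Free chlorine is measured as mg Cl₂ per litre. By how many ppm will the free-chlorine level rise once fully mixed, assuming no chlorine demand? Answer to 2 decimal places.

(a) 1.75 kg; (b) 14.67 ppm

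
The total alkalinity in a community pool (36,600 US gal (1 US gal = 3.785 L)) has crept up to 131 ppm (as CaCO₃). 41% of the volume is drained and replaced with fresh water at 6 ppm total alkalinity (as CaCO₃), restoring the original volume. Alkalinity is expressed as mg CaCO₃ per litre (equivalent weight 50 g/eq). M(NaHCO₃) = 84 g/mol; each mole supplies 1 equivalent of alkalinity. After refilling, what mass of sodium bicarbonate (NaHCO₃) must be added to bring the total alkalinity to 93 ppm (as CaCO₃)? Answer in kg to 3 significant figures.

Volume: 36,600 US gal × 3.785 L/gal = 138,531 L.
After draining 41% and refilling: 131 × 0.59 + 6 × 0.41 = 79.75 ppm.
Deficit to target: 93 − 79.75 = 13.25 mg/L.
As CaCO₃: 13.25 mg/L × 138,531 L = 1836 g; ÷ 50 g/eq ÷ 1 = 36.71 mol NaHCO₃.
Mass: 36.71 × 84 = 3084 g.

3.08 kg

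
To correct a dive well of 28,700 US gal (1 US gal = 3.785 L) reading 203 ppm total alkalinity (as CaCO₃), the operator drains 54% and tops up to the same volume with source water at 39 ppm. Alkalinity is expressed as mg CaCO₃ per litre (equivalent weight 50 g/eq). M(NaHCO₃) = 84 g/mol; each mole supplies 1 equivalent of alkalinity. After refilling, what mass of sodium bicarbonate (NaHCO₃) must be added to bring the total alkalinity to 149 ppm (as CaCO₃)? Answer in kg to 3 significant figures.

6.31 kg

Volume: 28,700 US gal × 3.785 L/gal = 108,630 L.
After draining 54% and refilling: 203 × 0.46 + 39 × 0.54 = 114.44 ppm.
Deficit to target: 149 − 114.44 = 34.56 mg/L.
As CaCO₃: 34.56 mg/L × 108,630 L = 3754 g; ÷ 50 g/eq ÷ 1 = 75.08 mol NaHCO₃.
Mass: 75.08 × 84 = 6307 g.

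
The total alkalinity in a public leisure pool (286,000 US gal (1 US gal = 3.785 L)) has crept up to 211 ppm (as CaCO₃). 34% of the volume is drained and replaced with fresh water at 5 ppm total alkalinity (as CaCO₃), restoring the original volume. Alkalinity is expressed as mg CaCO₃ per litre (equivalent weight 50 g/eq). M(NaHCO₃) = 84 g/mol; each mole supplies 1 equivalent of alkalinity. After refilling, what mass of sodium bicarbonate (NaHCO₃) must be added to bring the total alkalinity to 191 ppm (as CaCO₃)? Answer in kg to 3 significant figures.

Volume: 286,000 US gal × 3.785 L/gal = 1,082,510 L.
After draining 34% and refilling: 211 × 0.66 + 5 × 0.34 = 140.96 ppm.
Deficit to target: 191 − 140.96 = 50.04 mg/L.
As CaCO₃: 50.04 mg/L × 1,082,510 L = 54,170 g; ÷ 50 g/eq ÷ 1 = 1083 mol NaHCO₃.
Mass: 1083 × 84 = 91,000 g.

91.0 kg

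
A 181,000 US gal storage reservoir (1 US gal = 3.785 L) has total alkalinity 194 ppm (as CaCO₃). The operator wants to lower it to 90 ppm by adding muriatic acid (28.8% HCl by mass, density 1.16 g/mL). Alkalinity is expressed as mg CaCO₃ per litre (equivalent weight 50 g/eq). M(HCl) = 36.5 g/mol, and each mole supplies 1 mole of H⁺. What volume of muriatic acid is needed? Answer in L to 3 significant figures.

156 L

Volume: 181,000 US gal × 3.785 L/gal = 685,085 L.
Alkalinity to neutralize: (194 − 90) = 104 mg/L as CaCO₃ × 685,085 L = 71,250 g as CaCO₃.
Equivalents of H⁺ required: 71,250 ÷ 50 g/eq = 1425 eq = 1425 mol HCl.
Mass of HCl: 1425 × 36.5 = 52,010 g.
Mass of 28.8% solution: 52,010 / 0.288 = 180,600 g.
Volume: 180,600 g ÷ 1.16 g/mL = 155,700 mL.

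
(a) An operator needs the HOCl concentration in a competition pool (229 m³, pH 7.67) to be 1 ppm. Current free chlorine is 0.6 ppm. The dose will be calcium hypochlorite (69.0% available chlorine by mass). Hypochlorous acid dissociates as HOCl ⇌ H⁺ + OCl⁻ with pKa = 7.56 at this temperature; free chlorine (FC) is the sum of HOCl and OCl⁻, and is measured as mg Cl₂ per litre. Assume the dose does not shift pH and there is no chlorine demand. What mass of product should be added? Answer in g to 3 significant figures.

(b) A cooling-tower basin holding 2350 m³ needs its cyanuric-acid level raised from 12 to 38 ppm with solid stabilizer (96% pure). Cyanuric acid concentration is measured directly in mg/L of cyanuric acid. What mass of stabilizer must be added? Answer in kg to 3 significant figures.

(a) 560 g; (b) 63.6 kg

(a) Volume: 229 m³ = 229,000 L.
(a) [OCl⁻]/[HOCl] = 10^(pH − pKa) = 10^(7.67 − 7.56) = 1.288; fraction as HOCl = 1/(1 + 1.288) = 0.437.
(a) Free chlorine required for 1 ppm HOCl: 1 / 0.437 = 2.288 ppm.
(a) FC to add: 2.288 − 0.6 = 1.688 mg/L as Cl₂.
(a) Cl₂ equivalent: 1.688 mg/L × 229,000 L = 386.6 g.
(a) Product at 69.0% available Cl: 386.6 / 0.69 = 560.3 g.

(b) Volume: 2350 m³ = 2,350,000 L.
(b) CYA to add: (38 − 12) = 26 mg/L × 2,350,000 L = 61,100 g cyanuric acid.
(b) At 96% purity: 61,100 / 0.96 = 63,650 g product.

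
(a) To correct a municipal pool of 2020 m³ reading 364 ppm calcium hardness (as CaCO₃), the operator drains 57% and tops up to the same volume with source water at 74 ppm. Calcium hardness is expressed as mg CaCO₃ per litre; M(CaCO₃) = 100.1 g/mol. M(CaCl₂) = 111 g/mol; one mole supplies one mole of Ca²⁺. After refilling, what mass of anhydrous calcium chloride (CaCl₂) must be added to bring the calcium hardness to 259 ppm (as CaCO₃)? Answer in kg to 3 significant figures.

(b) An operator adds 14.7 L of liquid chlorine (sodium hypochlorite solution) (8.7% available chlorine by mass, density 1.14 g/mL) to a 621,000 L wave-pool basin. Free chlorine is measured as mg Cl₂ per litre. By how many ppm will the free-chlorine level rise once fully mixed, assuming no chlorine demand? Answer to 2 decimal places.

(a) Volume: 2020 m³ = 2,020,000 L.
(a) After draining 57% and refilling: 364 × 0.43 + 74 × 0.57 = 198.7 ppm.
(a) Deficit to target: 259 − 198.7 = 60.3 mg/L.
(a) As CaCO₃: 60.3 mg/L × 2,020,000 L = 121,800 g; ÷ 100.1 = 1217 mol Ca²⁺.
(a) Mass: 1217 × 111 = 135,100 g.

(b) Mass of solution: 14.7 L × 1000 mL/L × 1.14 g/mL = 16,760 g.
(b) Available chlorine delivered: 16,760 g × 0.087 = 1458 g as Cl₂.
(b) Concentration rise: 1458 g / 621,000 L = 2.348 mg/L = 2.35 ppm.

(a) 135 kg; (b) 2.35 ppm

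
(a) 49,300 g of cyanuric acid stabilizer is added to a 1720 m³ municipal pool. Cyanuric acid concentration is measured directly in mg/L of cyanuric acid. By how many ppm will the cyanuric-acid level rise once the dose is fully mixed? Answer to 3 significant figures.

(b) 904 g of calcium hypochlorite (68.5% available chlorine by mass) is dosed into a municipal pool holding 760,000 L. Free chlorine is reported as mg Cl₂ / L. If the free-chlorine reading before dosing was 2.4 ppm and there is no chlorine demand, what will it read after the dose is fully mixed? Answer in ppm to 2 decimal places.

(a) 28.7 ppm; (b) 3.21 ppm

(a) Volume: 1720 m³ = 1,720,000 L.
(a) Rise: 49,300 g / 1,720,000 L × 1000 = 28.66 mg/L.

(b) Available chlorine delivered: 904 g × 0.685 = 619.2 g as Cl₂.
(b) Concentration rise: 619.2 g / 760,000 L = 0.8148 mg/L = 0.81 ppm.
(b) Final FC: 2.4 + 0.81 = 3.21 ppm.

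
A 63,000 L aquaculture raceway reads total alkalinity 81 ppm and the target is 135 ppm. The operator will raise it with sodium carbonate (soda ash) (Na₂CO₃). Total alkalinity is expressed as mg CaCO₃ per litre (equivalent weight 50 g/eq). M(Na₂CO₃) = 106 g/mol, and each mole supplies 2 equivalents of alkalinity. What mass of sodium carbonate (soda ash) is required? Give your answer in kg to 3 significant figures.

Alkalinity to add: (135 − 81) = 54 mg/L as CaCO₃ × 63,000 L = 3402 g as CaCO₃.
Equivalents: 3402 g ÷ 50 g/eq = 68.04 eq.
Each mole of Na₂CO₃ supplies 2 eq, so 68.04 / 2 = 34.02 mol.
Mass: 34.02 mol × 106 g/mol = 3606 g.

3.61 kg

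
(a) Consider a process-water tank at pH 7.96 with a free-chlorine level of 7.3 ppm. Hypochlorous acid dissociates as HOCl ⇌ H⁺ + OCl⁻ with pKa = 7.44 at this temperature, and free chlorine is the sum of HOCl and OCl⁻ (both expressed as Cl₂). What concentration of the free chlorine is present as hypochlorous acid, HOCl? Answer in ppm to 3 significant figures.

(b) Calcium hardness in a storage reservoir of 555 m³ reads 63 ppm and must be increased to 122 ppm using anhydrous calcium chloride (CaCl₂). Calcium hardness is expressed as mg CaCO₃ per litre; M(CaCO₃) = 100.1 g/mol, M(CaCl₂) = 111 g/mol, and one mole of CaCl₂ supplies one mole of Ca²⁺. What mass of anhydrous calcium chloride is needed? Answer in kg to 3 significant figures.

(a) 1.69 ppm; (b) 36.3 kg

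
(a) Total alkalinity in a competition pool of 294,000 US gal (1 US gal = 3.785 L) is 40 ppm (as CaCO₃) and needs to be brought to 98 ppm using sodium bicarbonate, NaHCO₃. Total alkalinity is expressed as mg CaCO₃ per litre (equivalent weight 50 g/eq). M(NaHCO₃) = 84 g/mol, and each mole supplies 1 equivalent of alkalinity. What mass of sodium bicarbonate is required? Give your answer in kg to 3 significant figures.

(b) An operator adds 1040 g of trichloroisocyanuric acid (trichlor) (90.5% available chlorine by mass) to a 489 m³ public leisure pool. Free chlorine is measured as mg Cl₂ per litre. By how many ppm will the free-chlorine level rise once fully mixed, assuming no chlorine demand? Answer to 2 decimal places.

(a) Volume: 294,000 US gal × 3.785 L/gal = 1,112,790 L.
(a) Alkalinity to add: (98 − 40) = 58 mg/L as CaCO₃ × 1,112,790 L = 64,540 g as CaCO₃.
(a) Equivalents: 64,540 g ÷ 50 g/eq = 1291 eq.
(a) NaHCO₃ supplies 1 eq per mole → 1291 mol.
(a) Mass: 1291 mol × 84 g/mol = 108,400 g.

(b) Volume: 489 m³ = 489,000 L.
(b) Available chlorine delivered: 1040 g × 0.905 = 941.2 g as Cl₂.
(b) Concentration rise: 941.2 g / 489,000 L = 1.925 mg/L = 1.92 ppm.

(a) 108 kg; (b) 1.92 ppm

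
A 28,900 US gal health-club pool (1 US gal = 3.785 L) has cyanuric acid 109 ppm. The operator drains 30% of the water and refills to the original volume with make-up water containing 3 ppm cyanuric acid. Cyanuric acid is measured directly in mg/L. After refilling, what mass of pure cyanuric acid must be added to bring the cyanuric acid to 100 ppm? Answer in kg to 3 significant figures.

Volume: 28,900 US gal × 3.785 L/gal = 109,386 L.
After draining 30% and refilling: 109 × 0.70 + 3 × 0.30 = 77.2 ppm.
Deficit to target: 100 − 77.2 = 22.8 mg/L.
Mass: 22.8 mg/L × 109,386 L = 2494 g cyanuric acid.

2.49 kg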